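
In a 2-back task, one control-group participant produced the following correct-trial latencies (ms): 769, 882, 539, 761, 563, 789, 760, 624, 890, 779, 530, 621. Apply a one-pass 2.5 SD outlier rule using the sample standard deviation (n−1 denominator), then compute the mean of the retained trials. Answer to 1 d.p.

n = 12, ΣRT = 8507, M = 708.917
Σ(x−M)² = 180120.92; s = √(180120.92/11) = 127.963
Cutoffs: 708.917 ± 2.5·127.963 → [389.0, 1028.8]
No RTs fall outside the cutoffs; all 12 retained. Mean = 8507/12 = 708.917

708.9 ms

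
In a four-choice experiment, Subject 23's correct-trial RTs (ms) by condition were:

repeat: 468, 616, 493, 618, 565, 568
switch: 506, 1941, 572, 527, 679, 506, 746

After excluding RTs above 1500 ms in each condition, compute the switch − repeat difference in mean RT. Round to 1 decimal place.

switch: exclude 1941
M(repeat) = 3328/6 = 554.667
M(switch) = 3536/6 = 589.333
Difference = 589.333 − 554.667 = 34.667 ms

34.7 ms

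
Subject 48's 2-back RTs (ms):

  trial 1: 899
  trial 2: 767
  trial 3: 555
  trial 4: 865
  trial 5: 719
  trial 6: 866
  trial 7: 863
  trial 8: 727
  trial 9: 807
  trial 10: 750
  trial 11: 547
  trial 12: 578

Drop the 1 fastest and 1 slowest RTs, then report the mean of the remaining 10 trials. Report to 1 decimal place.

Sorted: 547, 555, 578, 719, 727, 750, 767, 807, 863, 865, 866, 899
Drop lowest 1 (547) and highest 1 (899)
Remaining (n=10): Σ = 7497, mean = 7497/10 = 749.700

749.7 ms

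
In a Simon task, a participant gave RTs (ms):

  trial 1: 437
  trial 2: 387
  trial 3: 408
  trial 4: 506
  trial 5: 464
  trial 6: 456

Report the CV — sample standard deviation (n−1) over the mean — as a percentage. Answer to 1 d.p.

9.6%

n = 6, Σ = 2658, M = 443.0000
Σ(x−M)² = 8976.000; s = √(8976.000/5) = 42.3698
CV = 42.3698 / 443.0000 = 0.09564 = 9.564%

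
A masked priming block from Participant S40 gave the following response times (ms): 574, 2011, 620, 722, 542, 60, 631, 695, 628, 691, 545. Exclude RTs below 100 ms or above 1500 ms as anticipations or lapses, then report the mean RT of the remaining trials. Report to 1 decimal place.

627.6 ms

Excluded: 60, 2011
Retained (n=9): Σ = 5648
Mean = 5648/9 = 627.5556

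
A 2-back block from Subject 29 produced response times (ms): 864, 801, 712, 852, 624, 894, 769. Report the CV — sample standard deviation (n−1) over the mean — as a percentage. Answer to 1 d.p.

12.1%

n = 7, Σ = 5516, M = 788.0000
Σ(x−M)² = 54310.000; s = √(54310.000/6) = 95.1402
CV = 95.1402 / 788.0000 = 0.12074 = 12.074%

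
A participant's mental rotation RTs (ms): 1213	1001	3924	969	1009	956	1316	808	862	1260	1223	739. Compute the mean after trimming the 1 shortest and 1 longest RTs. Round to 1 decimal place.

Sorted: 739, 808, 862, 956, 969, 1001, 1009, 1213, 1223, 1260, 1316, 3924
Drop lowest 1 (739) and highest 1 (3924)
Remaining (n=10): Σ = 10617, mean = 10617/10 = 1061.700

1061.7 ms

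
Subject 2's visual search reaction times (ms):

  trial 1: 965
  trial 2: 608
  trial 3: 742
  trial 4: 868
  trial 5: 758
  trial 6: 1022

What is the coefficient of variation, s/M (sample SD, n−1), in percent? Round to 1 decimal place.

18.6%

n = 6, Σ = 4963, M = 827.1667
Σ(x−M)² = 118696.833; s = √(118696.833/5) = 154.0758
CV = 154.0758 / 827.1667 = 0.18627 = 18.627%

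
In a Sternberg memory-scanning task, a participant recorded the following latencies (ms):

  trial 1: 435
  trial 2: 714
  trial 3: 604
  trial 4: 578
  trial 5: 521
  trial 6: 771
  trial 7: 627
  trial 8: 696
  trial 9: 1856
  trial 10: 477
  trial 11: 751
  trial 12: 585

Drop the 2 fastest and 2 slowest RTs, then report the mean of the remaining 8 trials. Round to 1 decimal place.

Sorted: 435, 477, 521, 578, 585, 604, 627, 696, 714, 751, 771, 1856
Drop lowest 2 (435, 477) and highest 2 (771, 1856)
Remaining (n=8): Σ = 5076, mean = 5076/8 = 634.500

634.5 ms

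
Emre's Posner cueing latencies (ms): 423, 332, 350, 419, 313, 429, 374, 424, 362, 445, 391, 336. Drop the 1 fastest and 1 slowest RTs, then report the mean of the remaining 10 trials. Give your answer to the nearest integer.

384 ms

Sorted: 313, 332, 336, 350, 362, 374, 391, 419, 423, 424, 429, 445
Drop lowest 1 (313) and highest 1 (445)
Remaining (n=10): Σ = 3840, mean = 3840/10 = 384.000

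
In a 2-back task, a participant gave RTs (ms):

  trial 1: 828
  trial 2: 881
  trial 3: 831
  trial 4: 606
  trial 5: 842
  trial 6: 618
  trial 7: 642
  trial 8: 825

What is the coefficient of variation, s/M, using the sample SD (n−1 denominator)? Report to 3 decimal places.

0.152

n = 8, Σ = 6073, M = 759.1250
Σ(x−M)² = 93052.875; s = √(93052.875/7) = 115.2964
CV = 115.2964 / 759.1250 = 0.15188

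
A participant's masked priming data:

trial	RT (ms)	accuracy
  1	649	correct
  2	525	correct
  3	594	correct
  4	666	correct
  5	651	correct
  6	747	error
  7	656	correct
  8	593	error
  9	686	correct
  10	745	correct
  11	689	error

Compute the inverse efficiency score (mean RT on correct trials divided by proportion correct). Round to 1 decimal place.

888.9 ms

Correct trials (n=8): 649, 525, 594, 666, 651, 656, 686, 745
Mean correct RT = 5172/8 = 646.5000 ms
Proportion correct = 8/11
IES = 646.5000 / (8/11) = 888.938 ms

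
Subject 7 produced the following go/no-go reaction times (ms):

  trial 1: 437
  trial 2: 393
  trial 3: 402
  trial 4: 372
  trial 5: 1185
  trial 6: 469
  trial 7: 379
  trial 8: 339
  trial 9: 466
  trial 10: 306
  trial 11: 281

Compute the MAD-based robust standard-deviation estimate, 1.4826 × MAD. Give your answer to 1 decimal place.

Sorted: 281, 306, 339, 372, 379, 393, 402, 437, 466, 469, 1185 → median = 393
|x − 393| sorted: 0, 9, 14, 21, 44, 54, 73, 76, 87, 112, 792 → MAD = 54
Robust SD ≈ 1.4826 × 54 = 80.060

80.1 ms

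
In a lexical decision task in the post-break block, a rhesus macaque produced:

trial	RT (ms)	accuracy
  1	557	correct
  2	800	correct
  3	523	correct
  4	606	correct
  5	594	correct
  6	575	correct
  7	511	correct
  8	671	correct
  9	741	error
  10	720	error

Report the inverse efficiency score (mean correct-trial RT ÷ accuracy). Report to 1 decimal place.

755.8 ms

Correct trials (n=8): 557, 800, 523, 606, 594, 575, 511, 671
Mean correct RT = 4837/8 = 604.6250 ms
Proportion correct = 8/10
IES = 604.6250 / (8/10) = 755.781 ms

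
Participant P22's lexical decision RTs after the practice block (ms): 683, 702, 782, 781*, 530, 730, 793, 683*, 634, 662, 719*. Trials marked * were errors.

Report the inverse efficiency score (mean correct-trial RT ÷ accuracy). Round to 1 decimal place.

948.1 ms

Correct trials (n=8): 683, 702, 782, 530, 730, 793, 634, 662
Mean correct RT = 5516/8 = 689.5000 ms
Proportion correct = 8/11
IES = 689.5000 / (8/11) = 948.062 ms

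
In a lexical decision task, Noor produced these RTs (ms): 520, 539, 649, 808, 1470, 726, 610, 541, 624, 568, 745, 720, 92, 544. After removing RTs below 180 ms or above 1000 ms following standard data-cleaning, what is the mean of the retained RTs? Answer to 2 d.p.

Excluded: 92, 1470
Retained (n=12): Σ = 7594
Mean = 7594/12 = 632.8333

632.83 ms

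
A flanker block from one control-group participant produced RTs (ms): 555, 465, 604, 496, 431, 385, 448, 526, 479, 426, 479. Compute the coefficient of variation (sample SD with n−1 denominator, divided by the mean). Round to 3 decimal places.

0.130

n = 11, Σ = 5294, M = 481.2727
Σ(x−M)² = 38948.182; s = √(38948.182/10) = 62.4085
CV = 62.4085 / 481.2727 = 0.12967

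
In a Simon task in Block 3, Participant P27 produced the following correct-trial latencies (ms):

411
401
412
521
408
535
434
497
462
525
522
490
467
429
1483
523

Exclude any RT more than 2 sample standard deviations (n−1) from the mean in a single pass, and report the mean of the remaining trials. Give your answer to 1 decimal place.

469.1 ms

n = 16, ΣRT = 8520, M = 532.500
Σ(x−M)² = 998662.00; s = √(998662.00/15) = 258.026
Cutoffs: 532.500 ± 2·258.026 → [16.4, 1048.6]
Outside: 1483 → excluded.
Retained (n=15): Σ = 7037, mean = 7037/15 = 469.133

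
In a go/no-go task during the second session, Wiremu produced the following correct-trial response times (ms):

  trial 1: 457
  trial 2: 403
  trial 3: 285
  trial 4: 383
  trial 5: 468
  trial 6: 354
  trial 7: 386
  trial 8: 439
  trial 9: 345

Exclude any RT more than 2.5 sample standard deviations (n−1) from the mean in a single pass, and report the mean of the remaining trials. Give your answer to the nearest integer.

391 ms

n = 9, ΣRT = 3520, M = 391.111
Σ(x−M)² = 27542.89; s = √(27542.89/8) = 58.676
Cutoffs: 391.111 ± 2.5·58.676 → [244.4, 537.8]
No RTs fall outside the cutoffs; all 9 retained. Mean = 3520/9 = 391.111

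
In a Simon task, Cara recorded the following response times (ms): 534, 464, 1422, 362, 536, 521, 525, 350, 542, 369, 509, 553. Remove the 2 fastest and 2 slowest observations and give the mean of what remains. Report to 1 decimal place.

Sorted: 350, 362, 369, 464, 509, 521, 525, 534, 536, 542, 553, 1422
Drop lowest 2 (350, 362) and highest 2 (553, 1422)
Remaining (n=8): Σ = 4000, mean = 4000/8 = 500.000

500.0 ms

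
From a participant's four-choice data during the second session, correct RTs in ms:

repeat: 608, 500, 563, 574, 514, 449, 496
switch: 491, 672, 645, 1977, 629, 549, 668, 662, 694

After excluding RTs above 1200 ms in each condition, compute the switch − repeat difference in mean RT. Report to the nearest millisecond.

97 ms

switch: exclude 1977
M(repeat) = 3704/7 = 529.143
M(switch) = 5010/8 = 626.250
Difference = 626.250 − 529.143 = 97.107 ms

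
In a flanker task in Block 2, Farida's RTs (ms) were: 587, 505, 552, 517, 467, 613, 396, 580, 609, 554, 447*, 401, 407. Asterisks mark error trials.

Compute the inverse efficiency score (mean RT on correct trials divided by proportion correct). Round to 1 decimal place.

558.6 ms

Correct trials (n=12): 587, 505, 552, 517, 467, 613, 396, 580, 609, 554, 401, 407
Mean correct RT = 6188/12 = 515.6667 ms
Proportion correct = 12/13
IES = 515.6667 / (12/13) = 558.639 ms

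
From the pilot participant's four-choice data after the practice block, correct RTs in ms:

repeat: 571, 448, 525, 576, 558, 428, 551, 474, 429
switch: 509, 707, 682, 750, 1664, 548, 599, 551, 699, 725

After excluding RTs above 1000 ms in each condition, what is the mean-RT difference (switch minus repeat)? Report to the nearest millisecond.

134 ms

switch: exclude 1664
M(repeat) = 4560/9 = 506.667
M(switch) = 5770/9 = 641.111
Difference = 641.111 − 506.667 = 134.444 ms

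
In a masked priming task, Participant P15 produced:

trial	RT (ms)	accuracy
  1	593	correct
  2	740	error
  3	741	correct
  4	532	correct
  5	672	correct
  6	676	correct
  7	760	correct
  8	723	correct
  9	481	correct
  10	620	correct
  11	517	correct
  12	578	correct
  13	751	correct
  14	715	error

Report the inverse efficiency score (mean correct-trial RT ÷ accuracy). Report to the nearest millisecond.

743 ms

Correct trials (n=12): 593, 741, 532, 672, 676, 760, 723, 481, 620, 517, 578, 751
Mean correct RT = 7644/12 = 637.0000 ms
Proportion correct = 12/14
IES = 637.0000 / (12/14) = 743.167 ms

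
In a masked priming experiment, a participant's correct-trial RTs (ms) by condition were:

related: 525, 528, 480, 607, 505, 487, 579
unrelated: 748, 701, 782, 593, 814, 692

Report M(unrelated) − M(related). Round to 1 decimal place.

M(related) = 3711/7 = 530.143
M(unrelated) = 4330/6 = 721.667
Difference = 721.667 − 530.143 = 191.524 ms

191.5 ms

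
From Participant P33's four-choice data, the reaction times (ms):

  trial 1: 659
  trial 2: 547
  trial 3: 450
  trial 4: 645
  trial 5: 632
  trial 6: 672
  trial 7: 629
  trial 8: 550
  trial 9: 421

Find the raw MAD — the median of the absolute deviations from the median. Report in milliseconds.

43 ms

Sorted: 421, 450, 547, 550, 629, 632, 645, 659, 672 → median = 629
|x − 629|: 30, 82, 179, 16, 3, 43, 0, 79, 208
Sorted deviations: 0, 3, 16, 30, 43, 79, 82, 179, 208 → MAD = 43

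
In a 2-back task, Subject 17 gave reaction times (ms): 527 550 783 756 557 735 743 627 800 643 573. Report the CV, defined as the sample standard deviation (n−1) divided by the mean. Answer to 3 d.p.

n = 11, Σ = 7294, M = 663.0909
Σ(x−M)² = 105698.909; s = √(105698.909/10) = 102.8100
CV = 102.8100 / 663.0909 = 0.15505

0.155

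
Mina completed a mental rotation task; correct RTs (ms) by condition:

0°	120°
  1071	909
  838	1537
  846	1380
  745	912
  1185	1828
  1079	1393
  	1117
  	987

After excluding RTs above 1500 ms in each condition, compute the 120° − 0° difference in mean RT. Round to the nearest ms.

156 ms

120°: exclude 1537, 1828
M(0°) = 5764/6 = 960.667
M(120°) = 6698/6 = 1116.333
Difference = 1116.333 − 960.667 = 155.667 ms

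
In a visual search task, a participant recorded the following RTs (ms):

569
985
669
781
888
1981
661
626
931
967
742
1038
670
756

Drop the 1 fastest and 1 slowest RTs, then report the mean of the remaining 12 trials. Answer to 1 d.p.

809.5 ms

Sorted: 569, 626, 661, 669, 670, 742, 756, 781, 888, 931, 967, 985, 1038, 1981
Drop lowest 1 (569) and highest 1 (1981)
Remaining (n=12): Σ = 9714, mean = 9714/12 = 809.500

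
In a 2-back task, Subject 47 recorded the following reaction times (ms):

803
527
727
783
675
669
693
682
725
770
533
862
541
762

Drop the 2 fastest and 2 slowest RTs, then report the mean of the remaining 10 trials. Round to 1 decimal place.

Sorted: 527, 533, 541, 669, 675, 682, 693, 725, 727, 762, 770, 783, 803, 862
Drop lowest 2 (527, 533) and highest 2 (803, 862)
Remaining (n=10): Σ = 7027, mean = 7027/10 = 702.700

702.7 ms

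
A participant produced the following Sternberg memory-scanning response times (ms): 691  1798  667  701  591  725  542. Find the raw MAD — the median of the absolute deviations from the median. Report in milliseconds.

34 ms

Sorted: 542, 591, 667, 691, 701, 725, 1798 → median = 691
|x − 691|: 0, 1107, 24, 10, 100, 34, 149
Sorted deviations: 0, 10, 24, 34, 100, 149, 1107 → MAD = 34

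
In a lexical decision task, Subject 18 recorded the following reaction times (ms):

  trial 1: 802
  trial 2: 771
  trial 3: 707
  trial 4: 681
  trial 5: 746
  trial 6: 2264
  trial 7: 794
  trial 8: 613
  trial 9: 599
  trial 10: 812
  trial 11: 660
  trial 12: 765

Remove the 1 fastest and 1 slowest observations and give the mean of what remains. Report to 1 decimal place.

Sorted: 599, 613, 660, 681, 707, 746, 765, 771, 794, 802, 812, 2264
Drop lowest 1 (599) and highest 1 (2264)
Remaining (n=10): Σ = 7351, mean = 7351/10 = 735.100

735.1 ms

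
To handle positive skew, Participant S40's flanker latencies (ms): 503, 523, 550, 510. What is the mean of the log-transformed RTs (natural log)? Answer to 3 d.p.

ln(RT): 6.2206, 6.2596, 6.3099, 6.2344
Σ ln(RT) = 25.0245
Mean = 25.0245/4 = 6.25613

6.256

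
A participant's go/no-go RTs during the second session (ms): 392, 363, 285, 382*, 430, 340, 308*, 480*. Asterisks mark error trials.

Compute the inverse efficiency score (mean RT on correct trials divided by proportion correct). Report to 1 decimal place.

579.2 ms

Correct trials (n=5): 392, 363, 285, 430, 340
Mean correct RT = 1810/5 = 362.0000 ms
Proportion correct = 5/8
IES = 362.0000 / (5/8) = 579.200 ms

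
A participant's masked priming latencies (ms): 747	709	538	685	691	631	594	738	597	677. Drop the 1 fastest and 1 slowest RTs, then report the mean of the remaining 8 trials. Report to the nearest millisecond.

665 ms

Sorted: 538, 594, 597, 631, 677, 685, 691, 709, 738, 747
Drop lowest 1 (538) and highest 1 (747)
Remaining (n=8): Σ = 5322, mean = 5322/8 = 665.250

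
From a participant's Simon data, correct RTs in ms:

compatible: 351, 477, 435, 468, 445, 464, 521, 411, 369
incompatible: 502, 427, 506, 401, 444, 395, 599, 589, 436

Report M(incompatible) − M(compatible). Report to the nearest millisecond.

40 ms

M(compatible) = 3941/9 = 437.889
M(incompatible) = 4299/9 = 477.667
Difference = 477.667 − 437.889 = 39.778 ms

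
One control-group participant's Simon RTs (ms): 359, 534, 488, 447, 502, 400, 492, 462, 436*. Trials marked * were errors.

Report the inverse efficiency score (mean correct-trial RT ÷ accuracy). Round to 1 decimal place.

Correct trials (n=8): 359, 534, 488, 447, 502, 400, 492, 462
Mean correct RT = 3684/8 = 460.5000 ms
Proportion correct = 8/9
IES = 460.5000 / (8/9) = 518.062 ms

518.1 ms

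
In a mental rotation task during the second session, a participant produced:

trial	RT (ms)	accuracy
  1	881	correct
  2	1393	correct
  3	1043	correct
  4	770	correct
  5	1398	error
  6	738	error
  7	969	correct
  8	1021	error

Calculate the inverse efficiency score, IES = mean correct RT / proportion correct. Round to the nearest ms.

1618 ms

Correct trials (n=5): 881, 1393, 1043, 770, 969
Mean correct RT = 5056/5 = 1011.2000 ms
Proportion correct = 5/8
IES = 1011.2000 / (5/8) = 1617.920 ms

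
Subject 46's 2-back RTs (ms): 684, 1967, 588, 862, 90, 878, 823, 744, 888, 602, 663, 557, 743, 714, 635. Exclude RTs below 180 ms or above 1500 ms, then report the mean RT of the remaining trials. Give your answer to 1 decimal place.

721.6 ms

Excluded: 90, 1967
Retained (n=13): Σ = 9381
Mean = 9381/13 = 721.6154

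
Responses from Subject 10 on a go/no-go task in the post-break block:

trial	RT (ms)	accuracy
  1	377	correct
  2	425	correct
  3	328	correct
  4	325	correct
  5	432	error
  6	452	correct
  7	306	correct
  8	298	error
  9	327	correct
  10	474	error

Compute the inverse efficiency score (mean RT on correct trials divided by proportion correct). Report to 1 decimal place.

Correct trials (n=7): 377, 425, 328, 325, 452, 306, 327
Mean correct RT = 2540/7 = 362.8571 ms
Proportion correct = 7/10
IES = 362.8571 / (7/10) = 518.367 ms

518.4 ms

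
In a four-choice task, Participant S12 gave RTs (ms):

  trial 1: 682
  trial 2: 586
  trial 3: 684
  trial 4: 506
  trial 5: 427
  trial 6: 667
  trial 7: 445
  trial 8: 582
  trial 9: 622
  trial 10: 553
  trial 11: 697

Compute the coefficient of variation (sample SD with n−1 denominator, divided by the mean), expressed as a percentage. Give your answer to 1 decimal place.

16.3%

n = 11, Σ = 6451, M = 586.4545
Σ(x−M)² = 91662.727; s = √(91662.727/10) = 95.7407
CV = 95.7407 / 586.4545 = 0.16325 = 16.325%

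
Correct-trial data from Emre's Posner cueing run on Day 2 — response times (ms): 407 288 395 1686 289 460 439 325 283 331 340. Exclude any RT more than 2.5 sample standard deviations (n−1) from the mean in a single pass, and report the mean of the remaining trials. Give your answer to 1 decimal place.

355.7 ms

n = 11, ΣRT = 5243, M = 476.636
Σ(x−M)² = 1646926.55; s = √(1646926.55/10) = 405.823
Cutoffs: 476.636 ± 2.5·405.823 → [-537.9, 1491.2]
Outside: 1686 → excluded.
Retained (n=10): Σ = 3557, mean = 3557/10 = 355.700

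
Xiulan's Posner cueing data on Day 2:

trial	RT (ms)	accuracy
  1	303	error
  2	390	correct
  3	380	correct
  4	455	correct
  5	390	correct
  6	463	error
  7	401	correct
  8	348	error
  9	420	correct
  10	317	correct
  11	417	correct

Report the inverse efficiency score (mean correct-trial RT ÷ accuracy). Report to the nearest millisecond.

545 ms

Correct trials (n=8): 390, 380, 455, 390, 401, 420, 317, 417
Mean correct RT = 3170/8 = 396.2500 ms
Proportion correct = 8/11
IES = 396.2500 / (8/11) = 544.844 ms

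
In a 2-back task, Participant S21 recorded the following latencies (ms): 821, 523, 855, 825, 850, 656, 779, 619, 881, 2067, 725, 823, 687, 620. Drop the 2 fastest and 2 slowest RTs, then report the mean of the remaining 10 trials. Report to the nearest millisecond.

Sorted: 523, 619, 620, 656, 687, 725, 779, 821, 823, 825, 850, 855, 881, 2067
Drop lowest 2 (523, 619) and highest 2 (881, 2067)
Remaining (n=10): Σ = 7641, mean = 7641/10 = 764.100

764 ms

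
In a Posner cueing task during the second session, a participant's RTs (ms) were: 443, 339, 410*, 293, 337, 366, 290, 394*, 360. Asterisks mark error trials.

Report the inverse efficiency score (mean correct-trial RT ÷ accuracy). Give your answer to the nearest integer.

446 ms

Correct trials (n=7): 443, 339, 293, 337, 366, 290, 360
Mean correct RT = 2428/7 = 346.8571 ms
Proportion correct = 7/9
IES = 346.8571 / (7/9) = 445.959 ms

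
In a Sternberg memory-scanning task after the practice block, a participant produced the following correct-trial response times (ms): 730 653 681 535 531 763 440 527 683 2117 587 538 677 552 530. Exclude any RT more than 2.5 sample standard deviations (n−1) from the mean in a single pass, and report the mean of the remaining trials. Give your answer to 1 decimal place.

n = 15, ΣRT = 10544, M = 702.933
Σ(x−M)² = 2259148.93; s = √(2259148.93/14) = 401.706
Cutoffs: 702.933 ± 2.5·401.706 → [-301.3, 1707.2]
Outside: 2117 → excluded.
Retained (n=14): Σ = 8427, mean = 8427/14 = 601.929

601.9 ms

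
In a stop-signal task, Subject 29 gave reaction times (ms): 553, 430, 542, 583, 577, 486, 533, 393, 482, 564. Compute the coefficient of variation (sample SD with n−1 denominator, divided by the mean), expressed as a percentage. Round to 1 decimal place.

n = 10, Σ = 5143, M = 514.3000
Σ(x−M)² = 37400.100; s = √(37400.100/9) = 64.4637
CV = 64.4637 / 514.3000 = 0.12534 = 12.534%

12.5%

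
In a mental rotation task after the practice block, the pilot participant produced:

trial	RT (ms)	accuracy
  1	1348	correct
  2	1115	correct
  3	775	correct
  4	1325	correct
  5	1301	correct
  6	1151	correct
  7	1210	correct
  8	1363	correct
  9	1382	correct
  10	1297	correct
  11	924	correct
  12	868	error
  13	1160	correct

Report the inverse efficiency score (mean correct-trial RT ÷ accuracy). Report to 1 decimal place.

Correct trials (n=12): 1348, 1115, 775, 1325, 1301, 1151, 1210, 1363, 1382, 1297, 924, 1160
Mean correct RT = 14351/12 = 1195.9167 ms
Proportion correct = 12/13
IES = 1195.9167 / (12/13) = 1295.576 ms

1295.6 ms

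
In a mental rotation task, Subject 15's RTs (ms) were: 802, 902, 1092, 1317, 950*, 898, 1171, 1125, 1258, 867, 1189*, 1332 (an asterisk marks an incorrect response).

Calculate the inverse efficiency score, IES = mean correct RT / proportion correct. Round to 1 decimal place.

1291.7 ms

Correct trials (n=10): 802, 902, 1092, 1317, 898, 1171, 1125, 1258, 867, 1332
Mean correct RT = 10764/10 = 1076.4000 ms
Proportion correct = 10/12
IES = 1076.4000 / (10/12) = 1291.680 ms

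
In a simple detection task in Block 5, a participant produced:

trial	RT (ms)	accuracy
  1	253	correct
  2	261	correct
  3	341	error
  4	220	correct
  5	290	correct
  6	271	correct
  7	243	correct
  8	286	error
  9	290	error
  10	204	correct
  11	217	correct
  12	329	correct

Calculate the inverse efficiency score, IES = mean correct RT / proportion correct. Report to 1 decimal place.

Correct trials (n=9): 253, 261, 220, 290, 271, 243, 204, 217, 329
Mean correct RT = 2288/9 = 254.2222 ms
Proportion correct = 9/12
IES = 254.2222 / (9/12) = 338.963 ms

339.0 ms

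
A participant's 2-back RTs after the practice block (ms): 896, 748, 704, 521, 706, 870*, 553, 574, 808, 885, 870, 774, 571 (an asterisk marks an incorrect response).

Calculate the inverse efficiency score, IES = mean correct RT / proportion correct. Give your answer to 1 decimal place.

Correct trials (n=12): 896, 748, 704, 521, 706, 553, 574, 808, 885, 870, 774, 571
Mean correct RT = 8610/12 = 717.5000 ms
Proportion correct = 12/13
IES = 717.5000 / (12/13) = 777.292 ms

777.3 ms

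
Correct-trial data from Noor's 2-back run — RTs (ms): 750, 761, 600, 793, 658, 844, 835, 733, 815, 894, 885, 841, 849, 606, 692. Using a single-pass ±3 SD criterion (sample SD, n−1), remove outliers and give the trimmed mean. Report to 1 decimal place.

770.4 ms

n = 15, ΣRT = 11556, M = 770.400
Σ(x−M)² = 128409.60; s = √(128409.60/14) = 95.771
Cutoffs: 770.400 ± 3·95.771 → [483.1, 1057.7]
No RTs fall outside the cutoffs; all 15 retained. Mean = 11556/15 = 770.400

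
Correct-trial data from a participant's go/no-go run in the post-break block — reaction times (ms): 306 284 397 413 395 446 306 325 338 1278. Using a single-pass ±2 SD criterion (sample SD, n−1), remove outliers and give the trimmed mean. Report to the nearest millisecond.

357 ms

n = 10, ΣRT = 4488, M = 448.800
Σ(x−M)² = 789985.60; s = √(789985.60/9) = 296.270
Cutoffs: 448.800 ± 2·296.270 → [-143.7, 1041.3]
Outside: 1278 → excluded.
Retained (n=9): Σ = 3210, mean = 3210/9 = 356.667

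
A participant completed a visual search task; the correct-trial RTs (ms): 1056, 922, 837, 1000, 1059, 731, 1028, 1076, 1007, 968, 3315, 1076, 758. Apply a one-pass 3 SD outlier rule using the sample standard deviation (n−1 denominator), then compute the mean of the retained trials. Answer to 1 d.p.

n = 13, ΣRT = 14833, M = 1141.000
Σ(x−M)² = 5284376.00; s = √(5284376.00/12) = 663.600
Cutoffs: 1141.000 ± 3·663.600 → [-849.8, 3131.8]
Outside: 3315 → excluded.
Retained (n=12): Σ = 11518, mean = 11518/12 = 959.833

959.8 ms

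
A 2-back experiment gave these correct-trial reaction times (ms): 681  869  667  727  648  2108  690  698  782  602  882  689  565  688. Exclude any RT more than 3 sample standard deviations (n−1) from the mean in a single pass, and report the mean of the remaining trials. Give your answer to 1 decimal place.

n = 14, ΣRT = 11296, M = 806.857
Σ(x−M)² = 1924095.71; s = √(1924095.71/13) = 384.717
Cutoffs: 806.857 ± 3·384.717 → [-347.3, 1961.0]
Outside: 2108 → excluded.
Retained (n=13): Σ = 9188, mean = 9188/13 = 706.769

706.8 ms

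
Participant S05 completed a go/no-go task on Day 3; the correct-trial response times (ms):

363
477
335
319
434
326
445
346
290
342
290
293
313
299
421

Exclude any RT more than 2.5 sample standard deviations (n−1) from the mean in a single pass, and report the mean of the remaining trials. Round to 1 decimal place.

352.9 ms

n = 15, ΣRT = 5293, M = 352.867
Σ(x−M)² = 53557.73; s = √(53557.73/14) = 61.851
Cutoffs: 352.867 ± 2.5·61.851 → [198.2, 507.5]
No RTs fall outside the cutoffs; all 15 retained. Mean = 5293/15 = 352.867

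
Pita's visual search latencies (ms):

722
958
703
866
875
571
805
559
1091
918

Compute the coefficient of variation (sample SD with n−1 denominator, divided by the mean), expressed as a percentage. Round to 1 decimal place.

n = 10, Σ = 8068, M = 806.8000
Σ(x−M)² = 259127.600; s = √(259127.600/9) = 169.6819
CV = 169.6819 / 806.8000 = 0.21031 = 21.031%

21.0%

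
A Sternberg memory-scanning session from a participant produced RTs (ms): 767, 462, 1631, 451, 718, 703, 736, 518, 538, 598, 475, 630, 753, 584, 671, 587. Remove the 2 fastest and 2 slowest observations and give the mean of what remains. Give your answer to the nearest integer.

626 ms

Sorted: 451, 462, 475, 518, 538, 584, 587, 598, 630, 671, 703, 718, 736, 753, 767, 1631
Drop lowest 2 (451, 462) and highest 2 (767, 1631)
Remaining (n=12): Σ = 7511, mean = 7511/12 = 625.917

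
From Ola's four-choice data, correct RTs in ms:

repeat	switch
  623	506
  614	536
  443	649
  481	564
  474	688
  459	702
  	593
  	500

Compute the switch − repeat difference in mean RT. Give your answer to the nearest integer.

M(repeat) = 3094/6 = 515.667
M(switch) = 4738/8 = 592.250
Difference = 592.250 − 515.667 = 76.583 ms

77 ms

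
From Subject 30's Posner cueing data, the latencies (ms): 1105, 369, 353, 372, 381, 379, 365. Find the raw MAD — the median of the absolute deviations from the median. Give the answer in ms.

7 ms

Sorted: 353, 365, 369, 372, 379, 381, 1105 → median = 372
|x − 372|: 733, 3, 19, 0, 9, 7, 7
Sorted deviations: 0, 3, 7, 7, 9, 19, 733 → MAD = 7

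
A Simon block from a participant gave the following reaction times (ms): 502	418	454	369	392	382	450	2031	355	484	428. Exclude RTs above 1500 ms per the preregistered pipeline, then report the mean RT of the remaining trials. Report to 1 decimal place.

Excluded: 2031
Retained (n=10): Σ = 4234
Mean = 4234/10 = 423.4000

423.4 ms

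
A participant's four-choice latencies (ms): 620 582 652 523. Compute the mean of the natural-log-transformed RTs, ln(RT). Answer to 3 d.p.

ln(RT): 6.4297, 6.3665, 6.4800, 6.2596
Σ ln(RT) = 25.5358
Mean = 25.5358/4 = 6.38395

6.384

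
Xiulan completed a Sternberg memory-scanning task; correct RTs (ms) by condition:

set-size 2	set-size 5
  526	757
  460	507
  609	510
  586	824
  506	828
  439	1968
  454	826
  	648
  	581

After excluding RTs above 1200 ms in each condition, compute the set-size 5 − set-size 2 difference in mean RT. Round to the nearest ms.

set-size 5: exclude 1968
M(set-size 2) = 3580/7 = 511.429
M(set-size 5) = 5481/8 = 685.125
Difference = 685.125 − 511.429 = 173.696 ms

174 ms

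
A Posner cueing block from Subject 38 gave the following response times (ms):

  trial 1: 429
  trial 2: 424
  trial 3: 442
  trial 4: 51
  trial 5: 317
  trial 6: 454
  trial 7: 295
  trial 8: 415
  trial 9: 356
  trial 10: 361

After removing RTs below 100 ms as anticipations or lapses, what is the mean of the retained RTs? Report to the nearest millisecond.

388 ms

Excluded: 51
Retained (n=9): Σ = 3493
Mean = 3493/9 = 388.1111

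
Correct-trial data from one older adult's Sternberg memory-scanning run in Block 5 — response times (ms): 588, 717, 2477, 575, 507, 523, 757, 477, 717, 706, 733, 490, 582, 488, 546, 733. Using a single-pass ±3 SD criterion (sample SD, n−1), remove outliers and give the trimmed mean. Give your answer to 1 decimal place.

609.3 ms

n = 16, ΣRT = 11616, M = 726.000
Σ(x−M)² = 3426114.00; s = √(3426114.00/15) = 477.920
Cutoffs: 726.000 ± 3·477.920 → [-707.8, 2159.8]
Outside: 2477 → excluded.
Retained (n=15): Σ = 9139, mean = 9139/15 = 609.267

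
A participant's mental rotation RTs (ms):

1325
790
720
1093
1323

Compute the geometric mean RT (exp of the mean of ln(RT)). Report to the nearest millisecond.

1017 ms

ln(RT): 7.1892, 6.6720, 6.5793, 6.9967, 7.1877
Mean ln(RT) = 34.6248/5 = 6.92496
Geometric mean = exp(6.92496) = 1017.35 ms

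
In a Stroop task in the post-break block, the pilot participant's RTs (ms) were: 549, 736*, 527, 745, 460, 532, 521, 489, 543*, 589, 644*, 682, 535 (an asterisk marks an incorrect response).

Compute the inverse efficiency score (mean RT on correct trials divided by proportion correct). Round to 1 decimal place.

731.8 ms

Correct trials (n=10): 549, 527, 745, 460, 532, 521, 489, 589, 682, 535
Mean correct RT = 5629/10 = 562.9000 ms
Proportion correct = 10/13
IES = 562.9000 / (10/13) = 731.770 ms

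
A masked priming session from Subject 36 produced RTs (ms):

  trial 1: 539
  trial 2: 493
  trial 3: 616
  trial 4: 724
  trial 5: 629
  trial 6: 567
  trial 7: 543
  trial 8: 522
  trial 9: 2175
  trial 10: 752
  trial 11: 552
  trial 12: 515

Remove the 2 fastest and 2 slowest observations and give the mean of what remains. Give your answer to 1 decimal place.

586.5 ms

Sorted: 493, 515, 522, 539, 543, 552, 567, 616, 629, 724, 752, 2175
Drop lowest 2 (493, 515) and highest 2 (752, 2175)
Remaining (n=8): Σ = 4692, mean = 4692/8 = 586.500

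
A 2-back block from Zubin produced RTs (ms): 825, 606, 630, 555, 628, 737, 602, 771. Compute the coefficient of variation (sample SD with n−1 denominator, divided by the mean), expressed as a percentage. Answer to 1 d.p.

14.3%

n = 8, Σ = 5354, M = 669.2500
Σ(x−M)² = 64019.500; s = √(64019.500/7) = 95.6329
CV = 95.6329 / 669.2500 = 0.14290 = 14.290%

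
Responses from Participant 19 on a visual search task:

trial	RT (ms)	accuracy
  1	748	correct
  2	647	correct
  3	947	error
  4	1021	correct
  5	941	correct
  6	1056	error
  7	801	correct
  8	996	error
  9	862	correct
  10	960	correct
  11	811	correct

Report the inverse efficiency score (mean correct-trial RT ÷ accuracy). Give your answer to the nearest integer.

1167 ms

Correct trials (n=8): 748, 647, 1021, 941, 801, 862, 960, 811
Mean correct RT = 6791/8 = 848.8750 ms
Proportion correct = 8/11
IES = 848.8750 / (8/11) = 1167.203 ms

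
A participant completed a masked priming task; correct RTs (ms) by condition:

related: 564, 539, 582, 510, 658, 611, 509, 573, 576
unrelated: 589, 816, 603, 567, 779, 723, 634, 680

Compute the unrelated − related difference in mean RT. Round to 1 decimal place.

M(related) = 5122/9 = 569.111
M(unrelated) = 5391/8 = 673.875
Difference = 673.875 − 569.111 = 104.764 ms

104.8 ms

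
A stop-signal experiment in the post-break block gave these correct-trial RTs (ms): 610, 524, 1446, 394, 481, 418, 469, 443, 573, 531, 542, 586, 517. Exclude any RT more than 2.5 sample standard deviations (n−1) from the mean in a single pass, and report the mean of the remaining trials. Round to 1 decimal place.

n = 13, ΣRT = 7534, M = 579.538
Σ(x−M)² = 863619.23; s = √(863619.23/12) = 268.269
Cutoffs: 579.538 ± 2.5·268.269 → [-91.1, 1250.2]
Outside: 1446 → excluded.
Retained (n=12): Σ = 6088, mean = 6088/12 = 507.333

507.3 ms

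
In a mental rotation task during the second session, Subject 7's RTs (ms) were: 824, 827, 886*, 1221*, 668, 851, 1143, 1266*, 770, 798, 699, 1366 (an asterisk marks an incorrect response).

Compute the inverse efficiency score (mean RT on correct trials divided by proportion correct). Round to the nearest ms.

Correct trials (n=9): 824, 827, 668, 851, 1143, 770, 798, 699, 1366
Mean correct RT = 7946/9 = 882.8889 ms
Proportion correct = 9/12
IES = 882.8889 / (9/12) = 1177.185 ms

1177 ms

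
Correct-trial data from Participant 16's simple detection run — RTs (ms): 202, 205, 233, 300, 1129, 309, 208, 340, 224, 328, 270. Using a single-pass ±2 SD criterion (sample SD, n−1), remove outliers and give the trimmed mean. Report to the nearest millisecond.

n = 11, ΣRT = 3748, M = 340.727
Σ(x−M)² = 709718.18; s = √(709718.18/10) = 266.405
Cutoffs: 340.727 ± 2·266.405 → [-192.1, 873.5]
Outside: 1129 → excluded.
Retained (n=10): Σ = 2619, mean = 2619/10 = 261.900

262 ms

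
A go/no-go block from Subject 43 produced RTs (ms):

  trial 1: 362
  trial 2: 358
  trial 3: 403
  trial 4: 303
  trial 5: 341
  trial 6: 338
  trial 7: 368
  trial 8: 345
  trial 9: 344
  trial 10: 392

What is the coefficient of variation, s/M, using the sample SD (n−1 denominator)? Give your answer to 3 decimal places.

0.080

n = 10, Σ = 3554, M = 355.4000
Σ(x−M)² = 7308.400; s = √(7308.400/9) = 28.4964
CV = 28.4964 / 355.4000 = 0.08018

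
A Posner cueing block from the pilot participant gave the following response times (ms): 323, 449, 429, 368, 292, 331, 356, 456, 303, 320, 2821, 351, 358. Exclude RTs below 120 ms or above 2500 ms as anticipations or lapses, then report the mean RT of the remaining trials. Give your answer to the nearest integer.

361 ms

Excluded: 2821
Retained (n=12): Σ = 4336
Mean = 4336/12 = 361.3333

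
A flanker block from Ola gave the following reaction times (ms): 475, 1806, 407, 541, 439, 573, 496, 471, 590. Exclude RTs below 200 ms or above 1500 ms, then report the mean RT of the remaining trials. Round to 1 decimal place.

Excluded: 1806
Retained (n=8): Σ = 3992
Mean = 3992/8 = 499.0000

499.0 ms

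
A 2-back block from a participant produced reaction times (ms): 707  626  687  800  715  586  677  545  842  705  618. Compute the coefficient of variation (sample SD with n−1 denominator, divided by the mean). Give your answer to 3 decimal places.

0.129

n = 11, Σ = 7508, M = 682.5455
Σ(x−M)² = 77030.727; s = √(77030.727/10) = 87.7672
CV = 87.7672 / 682.5455 = 0.12859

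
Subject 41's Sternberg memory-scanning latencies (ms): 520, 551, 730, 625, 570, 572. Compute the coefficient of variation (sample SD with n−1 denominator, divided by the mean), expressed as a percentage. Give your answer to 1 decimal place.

12.5%

n = 6, Σ = 3568, M = 594.6667
Σ(x−M)² = 27839.333; s = √(27839.333/5) = 74.6181
CV = 74.6181 / 594.6667 = 0.12548 = 12.548%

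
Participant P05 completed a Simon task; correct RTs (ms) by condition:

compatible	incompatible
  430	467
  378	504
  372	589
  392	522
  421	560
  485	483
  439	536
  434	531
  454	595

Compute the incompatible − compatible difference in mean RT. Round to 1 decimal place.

M(compatible) = 3805/9 = 422.778
M(incompatible) = 4787/9 = 531.889
Difference = 531.889 − 422.778 = 109.111 ms

109.1 ms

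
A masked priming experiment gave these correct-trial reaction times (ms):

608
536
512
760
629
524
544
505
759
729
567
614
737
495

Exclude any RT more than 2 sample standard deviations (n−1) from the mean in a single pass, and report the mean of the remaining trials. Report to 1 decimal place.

n = 14, ΣRT = 8519, M = 608.500
Σ(x−M)² = 128271.50; s = √(128271.50/13) = 99.333
Cutoffs: 608.500 ± 2·99.333 → [409.8, 807.2]
No RTs fall outside the cutoffs; all 14 retained. Mean = 8519/14 = 608.500

608.5 ms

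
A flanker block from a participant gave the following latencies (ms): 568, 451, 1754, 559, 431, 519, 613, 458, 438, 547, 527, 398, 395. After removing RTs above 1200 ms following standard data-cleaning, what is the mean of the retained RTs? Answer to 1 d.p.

Excluded: 1754
Retained (n=12): Σ = 5904
Mean = 5904/12 = 492.0000

492.0 ms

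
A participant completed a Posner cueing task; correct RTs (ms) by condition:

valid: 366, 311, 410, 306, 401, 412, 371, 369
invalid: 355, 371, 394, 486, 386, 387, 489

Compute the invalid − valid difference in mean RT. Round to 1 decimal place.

41.5 ms

M(valid) = 2946/8 = 368.250
M(invalid) = 2868/7 = 409.714
Difference = 409.714 − 368.250 = 41.464 ms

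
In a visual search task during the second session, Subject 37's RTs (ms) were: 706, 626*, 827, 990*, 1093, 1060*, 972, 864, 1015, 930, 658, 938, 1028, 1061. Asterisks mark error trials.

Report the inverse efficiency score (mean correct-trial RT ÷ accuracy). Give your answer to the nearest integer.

1168 ms

Correct trials (n=11): 706, 827, 1093, 972, 864, 1015, 930, 658, 938, 1028, 1061
Mean correct RT = 10092/11 = 917.4545 ms
Proportion correct = 11/14
IES = 917.4545 / (11/14) = 1167.669 ms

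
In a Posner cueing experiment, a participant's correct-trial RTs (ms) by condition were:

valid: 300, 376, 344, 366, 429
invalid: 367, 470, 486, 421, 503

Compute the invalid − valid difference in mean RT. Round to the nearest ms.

86 ms

M(valid) = 1815/5 = 363.000
M(invalid) = 2247/5 = 449.400
Difference = 449.400 − 363.000 = 86.400 ms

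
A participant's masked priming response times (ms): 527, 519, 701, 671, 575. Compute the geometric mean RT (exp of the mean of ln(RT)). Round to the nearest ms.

ln(RT): 6.2672, 6.2519, 6.5525, 6.5088, 6.3544
Mean ln(RT) = 31.9348/5 = 6.38695
Geometric mean = exp(6.38695) = 594.04 ms

594 ms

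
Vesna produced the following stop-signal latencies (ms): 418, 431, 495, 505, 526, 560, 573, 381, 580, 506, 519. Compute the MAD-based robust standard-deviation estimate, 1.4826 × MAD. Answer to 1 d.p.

Sorted: 381, 418, 431, 495, 505, 506, 519, 526, 560, 573, 580 → median = 506
|x − 506| sorted: 0, 1, 11, 13, 20, 54, 67, 74, 75, 88, 125 → MAD = 54
Robust SD ≈ 1.4826 × 54 = 80.060

80.1 ms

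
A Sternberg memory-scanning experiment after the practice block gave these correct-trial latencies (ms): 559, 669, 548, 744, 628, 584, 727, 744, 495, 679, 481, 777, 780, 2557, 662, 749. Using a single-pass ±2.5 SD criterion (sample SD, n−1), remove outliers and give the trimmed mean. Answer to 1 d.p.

n = 16, ΣRT = 12383, M = 773.938
Σ(x−M)² = 3534768.94; s = √(3534768.94/15) = 485.439
Cutoffs: 773.938 ± 2.5·485.439 → [-439.7, 1987.5]
Outside: 2557 → excluded.
Retained (n=15): Σ = 9826, mean = 9826/15 = 655.067

655.1 ms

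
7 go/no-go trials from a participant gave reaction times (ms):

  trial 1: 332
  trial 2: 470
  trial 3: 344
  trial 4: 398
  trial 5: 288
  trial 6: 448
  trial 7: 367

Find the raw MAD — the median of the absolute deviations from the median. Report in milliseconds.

35 ms

Sorted: 288, 332, 344, 367, 398, 448, 470 → median = 367
|x − 367|: 35, 103, 23, 31, 79, 81, 0
Sorted deviations: 0, 23, 31, 35, 79, 81, 103 → MAD = 35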